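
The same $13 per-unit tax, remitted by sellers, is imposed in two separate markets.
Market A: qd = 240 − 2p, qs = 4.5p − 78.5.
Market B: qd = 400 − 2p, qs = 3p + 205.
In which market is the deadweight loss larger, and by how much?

Market A, by $15.6.

Market A: pre-tax p* = $49, q* = 142; post-tax q = 124; deadweight loss = $117.
Market B: pre-tax p* = $39, q* = 322; post-tax q = 306.4; deadweight loss = $101.4.
Difference: $117 vs $101.4 → market A is larger by $15.6.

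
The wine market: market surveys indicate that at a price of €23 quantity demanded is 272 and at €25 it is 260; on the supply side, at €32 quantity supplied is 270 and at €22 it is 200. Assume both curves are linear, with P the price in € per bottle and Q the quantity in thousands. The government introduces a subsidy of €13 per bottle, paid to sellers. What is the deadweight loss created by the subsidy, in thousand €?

Demand slope: (260 − 272)/(25 − 23) = -6, so Qd = 410 − 6P.
Supply slope: (200 − 270)/(22 − 32) = 7, so Qs = 7P + 46.
Before the subsidy: set 410 − 6P = 7P + 46 → P* = €28, Q* = 242.
With a per-unit subsidy paid to sellers, each receives P + 13 per unit sold, so supply becomes Qs = 7(P + 13) + 46.
Solving gives Q = 284 with buyers paying €21 and sellers receiving €34 (the €13 wedge).
Quantity rises by |ΔQ| = |242 − 284| = 42.
DWL = ½ · t · |ΔQ| = ½ · 13 · 42 = €273.

Deadweight loss = €273 thousand.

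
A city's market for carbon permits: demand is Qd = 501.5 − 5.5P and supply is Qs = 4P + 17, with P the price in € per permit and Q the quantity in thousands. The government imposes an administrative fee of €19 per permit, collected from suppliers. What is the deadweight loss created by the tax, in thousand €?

Deadweight loss = €418 thousand.

Before the tax: set 501.5 − 5.5P = 4P + 17 → P* = €51, Q* = 221.
With the tax collected from suppliers, supply shifts: Qs = 4(P − 19) + 17.
New equilibrium: buyers pay €59, suppliers receive €40, Q = 177. (Wedge: Pb − Ps = 19.)
Quantity falls by |ΔQ| = |221 − 177| = 44.
DWL = ½ · t · |ΔQ| = ½ · 19 · 44 = €418.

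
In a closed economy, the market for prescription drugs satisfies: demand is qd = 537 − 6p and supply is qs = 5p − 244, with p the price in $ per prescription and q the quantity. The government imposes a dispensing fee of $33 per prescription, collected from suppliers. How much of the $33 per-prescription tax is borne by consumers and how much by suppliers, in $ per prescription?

Without the tax, 537 − 6p = 5p − 244 gives 11p = 781, so p* = $71 and q* = 111.
With the tax collected from suppliers, supply shifts: qs = 5(p − 33) − 244.
New equilibrium: consumers pay $86, suppliers receive $53, q = 21. (Wedge: pb − ps = 33.)
Burden on consumers: $15; on suppliers: $18. (They sum to $33.)

Consumers bear $15 per prescription; suppliers bear $18 per prescription.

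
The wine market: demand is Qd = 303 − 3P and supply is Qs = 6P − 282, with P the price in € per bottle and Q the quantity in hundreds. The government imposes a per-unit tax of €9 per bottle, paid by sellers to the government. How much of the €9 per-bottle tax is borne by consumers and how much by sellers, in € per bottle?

Consumers bear €6 per bottle; sellers bear €3 per bottle.

Before the tax: set 303 − 3P = 6P − 282 → P* = €65, Q* = 108.
With the tax collected from sellers, supply shifts: Qs = 6(P − 9) − 282.
New equilibrium: consumers pay €71, sellers receive €62, Q = 90. (Wedge: Pb − Ps = 9.)
Burden on consumers: €6; on sellers: €3. (They sum to €9.)
The less price-elastic side of the market bears the larger share of a per-unit tax.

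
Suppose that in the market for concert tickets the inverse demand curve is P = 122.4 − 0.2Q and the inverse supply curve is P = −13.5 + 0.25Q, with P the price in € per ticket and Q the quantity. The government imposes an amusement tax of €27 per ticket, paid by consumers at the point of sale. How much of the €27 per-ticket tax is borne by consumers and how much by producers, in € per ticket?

Inverting to Q(P) form: Qd = 612 − 5P; Qs = 4P + 54.
Without the tax, 612 − 5P = 4P + 54 gives 9P = 558, so P* = €62 and Q* = 302.
With the tax collected from consumers, demand (in seller-price terms) shifts: Qd = 612 − 5(P + 27).
New equilibrium: consumers pay €74, producers receive €47, Q = 242. (Wedge: Pb − Ps = 27.)
Burden on consumers: €12; on producers: €15. (They sum to €27.)

Consumers bear €12 per ticket; producers bear €15 per ticket.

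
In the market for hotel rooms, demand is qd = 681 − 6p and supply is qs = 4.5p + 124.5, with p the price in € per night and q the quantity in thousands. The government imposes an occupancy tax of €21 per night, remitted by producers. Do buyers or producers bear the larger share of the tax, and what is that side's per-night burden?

Before the tax: set 681 − 6p = 4.5p + 124.5 → p* = €53, q* = 363.
With the tax collected from producers, supply shifts: qs = 4.5(p − 21) + 124.5.
Solving gives q = 309 with buyers paying €62 and producers receiving €41 (the €21 wedge).
Per-night burden: buyers €9, producers €12.
Producers take the larger share because supply is less price-elastic here (demand slope 6 vs supply slope 4.5).
The less price-elastic side of the market bears the larger share of a per-unit tax.

Producers bear the larger share: €12 per night.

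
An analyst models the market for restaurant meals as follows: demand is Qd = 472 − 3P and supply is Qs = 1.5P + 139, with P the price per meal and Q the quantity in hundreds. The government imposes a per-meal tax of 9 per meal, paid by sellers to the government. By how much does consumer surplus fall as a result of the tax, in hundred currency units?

Consumer surplus falls by 736.5 hundred.

Without the tax, 472 − 3P = 1.5P + 139 gives 4.5P = 333, so P* = 74 and Q* = 250.
With the tax collected from sellers, supply shifts: Qs = 1.5(P − 9) + 139.
Solving gives Q = 241 with consumers paying 77 and sellers receiving 68 (the 9 wedge).
ΔCS is the trapezoid between Q = 241 and Q = 250 of height 3: ½ · (250 + 241) · 3 = 736.5.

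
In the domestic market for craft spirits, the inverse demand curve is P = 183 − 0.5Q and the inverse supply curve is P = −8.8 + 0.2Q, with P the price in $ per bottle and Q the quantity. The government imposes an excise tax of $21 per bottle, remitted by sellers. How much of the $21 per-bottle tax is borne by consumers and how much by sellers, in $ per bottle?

Rewrite in direct form: Qd = 366 − 2P and Qs = 5P + 44.
Before the tax: set 366 − 2P = 5P + 44 → P* = $46, Q* = 274.
With the tax collected from sellers, supply shifts: Qs = 5(P − 21) + 44.
New equilibrium: consumers pay $61, sellers receive $40, Q = 244. (Wedge: Pb − Ps = 21.)
Burden on consumers: $15; on sellers: $6. (They sum to $21.)
The less price-elastic side of the market bears the larger share of a per-unit tax.

Consumers bear $15 per bottle; sellers bear $6 per bottle.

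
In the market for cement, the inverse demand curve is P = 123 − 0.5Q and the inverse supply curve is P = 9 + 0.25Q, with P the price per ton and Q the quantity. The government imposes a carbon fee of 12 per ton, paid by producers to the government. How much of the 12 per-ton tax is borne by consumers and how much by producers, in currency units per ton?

Rewrite in direct form: Qd = 246 − 2P and Qs = 4P − 36.
Without the tax, 246 − 2P = 4P − 36 gives 6P = 282, so P* = 47 and Q* = 152.
With the tax collected from producers, supply shifts: Qs = 4(P − 12) − 36.
Solving gives Q = 136 with consumers paying 55 and producers receiving 43 (the 12 wedge).
Burden on consumers: 8; on producers: 4. (They sum to 12.)

Consumers bear 8 per ton; producers bear 4 per ton.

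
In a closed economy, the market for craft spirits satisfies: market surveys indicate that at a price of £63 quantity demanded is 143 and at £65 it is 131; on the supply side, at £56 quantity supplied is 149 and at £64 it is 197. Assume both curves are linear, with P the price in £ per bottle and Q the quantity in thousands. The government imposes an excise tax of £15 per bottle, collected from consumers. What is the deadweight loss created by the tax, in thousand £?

Demand slope: (131 − 143)/(65 − 63) = -6, so Qd = 521 − 6P.
Supply slope: (197 − 149)/(64 − 56) = 6, so Qs = 6P − 187.
Before the tax: set 521 − 6P = 6P − 187 → P* = £59, Q* = 167.
With the tax collected from consumers, demand (in seller-price terms) shifts: Qd = 521 − 6(P + 15).
New equilibrium: consumers pay £66.5, producers receive £51.5, Q = 122. (Wedge: Pb − Ps = 15.)
Quantity falls by |ΔQ| = |167 − 122| = 45.
DWL = ½ · t · |ΔQ| = ½ · 15 · 45 = £337.5.

Deadweight loss = £337.5 thousand.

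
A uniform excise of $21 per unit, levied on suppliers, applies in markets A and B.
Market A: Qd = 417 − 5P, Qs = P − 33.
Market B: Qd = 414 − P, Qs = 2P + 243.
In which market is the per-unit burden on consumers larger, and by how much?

Market B, by $10.5.

Market A: pre-tax P* = $75, Q* = 42; post-tax Q = 24.5; per-unit burden on consumers = $3.5.
Market B: pre-tax P* = $57, Q* = 357; post-tax Q = 343; per-unit burden on consumers = $14.
Difference: $3.5 vs $14 → market B is larger by $10.5.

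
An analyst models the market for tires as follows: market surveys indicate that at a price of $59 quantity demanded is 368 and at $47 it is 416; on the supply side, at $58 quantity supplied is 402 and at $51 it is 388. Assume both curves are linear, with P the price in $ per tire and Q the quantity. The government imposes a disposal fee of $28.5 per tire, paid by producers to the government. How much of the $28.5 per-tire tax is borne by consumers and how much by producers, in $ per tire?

Demand slope: (416 − 368)/(47 − 59) = -4, so Qd = 604 − 4P.
Supply slope: (388 − 402)/(51 − 58) = 2, so Qs = 2P + 286.
Without the tax, 604 − 4P = 2P + 286 gives 6P = 318, so P* = $53 and Q* = 392.
With the tax collected from producers, supply shifts: Qs = 2(P − 28.5) + 286.
Solving gives Q = 354 with consumers paying $62.5 and producers receiving $34 (the $28.5 wedge).
Burden on consumers: $9.5; on producers: $19. (They sum to $28.5.)
The less price-elastic side of the market bears the larger share of a per-unit tax.

Consumers bear $9.5 per tire; producers bear $19 per tire.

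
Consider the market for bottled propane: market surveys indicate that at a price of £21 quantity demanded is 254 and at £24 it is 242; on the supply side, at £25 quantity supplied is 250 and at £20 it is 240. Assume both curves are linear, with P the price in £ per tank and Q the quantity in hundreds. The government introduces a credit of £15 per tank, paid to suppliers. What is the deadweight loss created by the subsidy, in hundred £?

Deadweight loss = £150 hundred.

Demand slope: (242 − 254)/(24 − 21) = -4, so Qd = 338 − 4P.
Supply slope: (240 − 250)/(20 − 25) = 2, so Qs = 2P + 200.
Before the subsidy: set 338 − 4P = 2P + 200 → P* = £23, Q* = 246.
With a per-unit subsidy paid to suppliers, each receives P + 15 per unit sold, so supply becomes Qs = 2(P + 15) + 200.
Solving gives Q = 266 with consumers paying £18 and suppliers receiving £33 (the £15 wedge).
Quantity rises by |ΔQ| = |246 − 266| = 20.
DWL = ½ · t · |ΔQ| = ½ · 15 · 20 = £150.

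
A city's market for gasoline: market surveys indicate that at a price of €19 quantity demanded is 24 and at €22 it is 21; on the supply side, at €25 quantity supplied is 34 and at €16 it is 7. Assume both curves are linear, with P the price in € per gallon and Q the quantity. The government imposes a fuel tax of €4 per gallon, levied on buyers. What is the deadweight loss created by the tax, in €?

Deadweight loss = €6.

Demand slope: (21 − 24)/(22 − 19) = -1, so Qd = 43 − P.
Supply slope: (7 − 34)/(16 − 25) = 3, so Qs = 3P − 41.
Before the tax: set 43 − P = 3P − 41 → P* = €21, Q* = 22.
With the tax collected from buyers, demand (in seller-price terms) shifts: Qd = 43 − (P + 4).
Solving gives Q = 19 with buyers paying €24 and suppliers receiving €20 (the €4 wedge).
Quantity falls by |ΔQ| = |22 − 19| = 3.
DWL = ½ · t · |ΔQ| = ½ · 4 · 3 = €6.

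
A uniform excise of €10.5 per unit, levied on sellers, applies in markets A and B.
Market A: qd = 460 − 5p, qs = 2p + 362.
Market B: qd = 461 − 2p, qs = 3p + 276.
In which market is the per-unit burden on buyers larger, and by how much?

Market B, by €3.3.

Market A: pre-tax p* = €14, q* = 390; post-tax q = 375; per-unit burden on buyers = €3.
Market B: pre-tax p* = €37, q* = 387; post-tax q = 374.4; per-unit burden on buyers = €6.3.
Difference: €3 vs €6.3 → market B is larger by €3.3.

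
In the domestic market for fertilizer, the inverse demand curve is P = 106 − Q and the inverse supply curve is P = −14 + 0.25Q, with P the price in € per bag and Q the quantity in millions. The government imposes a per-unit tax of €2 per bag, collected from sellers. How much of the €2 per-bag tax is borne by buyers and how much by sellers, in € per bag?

Inverting to Q(P) form: Qd = 106 − P; Qs = 4P + 56.
Without the tax, 106 − P = 4P + 56 gives 5P = 50, so P* = €10 and Q* = 96.
With the tax collected from sellers, supply shifts: Qs = 4(P − 2) + 56.
Solving gives Q = 94.4 with buyers paying €11.6 and sellers receiving €9.6 (the €2 wedge).
Burden on buyers: €1.6; on sellers: €0.4. (They sum to €2.)
The less price-elastic side of the market bears the larger share of a per-unit tax.

Buyers bear €1.6 per bag; sellers bear €0.4 per bag.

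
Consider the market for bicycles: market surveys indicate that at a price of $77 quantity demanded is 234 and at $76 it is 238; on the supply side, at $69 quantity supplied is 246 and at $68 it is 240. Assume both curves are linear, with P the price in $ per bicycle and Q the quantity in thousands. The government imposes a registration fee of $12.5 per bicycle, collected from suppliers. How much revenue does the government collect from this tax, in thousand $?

Tax revenue = $2850 thousand.

Demand slope: (238 − 234)/(76 − 77) = -4, so Qd = 542 − 4P.
Supply slope: (240 − 246)/(68 − 69) = 6, so Qs = 6P − 168.
Without the tax, 542 − 4P = 6P − 168 gives 10P = 710, so P* = $71 and Q* = 258.
With the tax collected from suppliers, supply shifts: Qs = 6(P − 12.5) − 168.
Solving gives Q = 228 with buyers paying $78.5 and suppliers receiving $66 (the $12.5 wedge).
Revenue = t · Q = 12.5 · 228 = $2850.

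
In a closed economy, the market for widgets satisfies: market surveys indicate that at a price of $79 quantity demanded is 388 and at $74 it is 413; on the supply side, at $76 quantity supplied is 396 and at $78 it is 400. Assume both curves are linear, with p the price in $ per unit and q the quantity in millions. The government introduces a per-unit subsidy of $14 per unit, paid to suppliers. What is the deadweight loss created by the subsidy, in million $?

Demand slope: (413 − 388)/(74 − 79) = -5, so qd = 783 − 5p.
Supply slope: (400 − 396)/(78 − 76) = 2, so qs = 2p + 244.
Without the subsidy, 783 − 5p = 2p + 244 gives 7p = 539, so p* = $77 and q* = 398.
With a per-unit subsidy paid to suppliers, each receives p + 14 per unit sold, so supply becomes qs = 2(p + 14) + 244.
New equilibrium: buyers pay $73, suppliers receive $87, q = 418. (Wedge: pb − ps = −14.)
Quantity rises by |ΔQ| = |398 − 418| = 20.
DWL = ½ · t · |ΔQ| = ½ · 14 · 20 = $140.

Deadweight loss = $140 million.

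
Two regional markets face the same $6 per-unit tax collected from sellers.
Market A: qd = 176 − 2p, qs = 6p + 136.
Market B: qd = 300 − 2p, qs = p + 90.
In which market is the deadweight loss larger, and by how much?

Market A, by $15.

Market A: pre-tax p* = $5, q* = 166; post-tax q = 157; deadweight loss = $27.
Market B: pre-tax p* = $70, q* = 160; post-tax q = 156; deadweight loss = $12.
Difference: $27 vs $12 → market A is larger by $15.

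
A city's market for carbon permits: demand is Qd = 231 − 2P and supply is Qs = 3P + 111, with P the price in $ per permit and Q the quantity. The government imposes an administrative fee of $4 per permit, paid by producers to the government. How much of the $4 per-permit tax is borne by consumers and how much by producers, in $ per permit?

Consumers bear $2.4 per permit; producers bear $1.6 per permit.

Without the tax, 231 − 2P = 3P + 111 gives 5P = 120, so P* = $24 and Q* = 183.
With the tax collected from producers, supply shifts: Qs = 3(P − 4) + 111.
Solving gives Q = 178.2 with consumers paying $26.4 and producers receiving $22.4 (the $4 wedge).
Burden on consumers: $2.4; on producers: $1.6. (They sum to $4.)
The less price-elastic side of the market bears the larger share of a per-unit tax.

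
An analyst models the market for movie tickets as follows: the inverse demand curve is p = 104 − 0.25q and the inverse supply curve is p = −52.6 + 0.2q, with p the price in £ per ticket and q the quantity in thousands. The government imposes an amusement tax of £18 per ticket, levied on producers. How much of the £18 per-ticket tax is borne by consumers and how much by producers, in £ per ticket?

Consumers bear £10 per ticket; producers bear £8 per ticket.

Inverting to q(p) form: qd = 416 − 4p; qs = 5p + 263.
Before the tax: set 416 − 4p = 5p + 263 → p* = £17, q* = 348.
With the tax collected from producers, supply shifts: qs = 5(p − 18) + 263.
New equilibrium: consumers pay £27, producers receive £9, q = 308. (Wedge: pb − ps = 18.)
Burden on consumers: £10; on producers: £8. (They sum to £18.)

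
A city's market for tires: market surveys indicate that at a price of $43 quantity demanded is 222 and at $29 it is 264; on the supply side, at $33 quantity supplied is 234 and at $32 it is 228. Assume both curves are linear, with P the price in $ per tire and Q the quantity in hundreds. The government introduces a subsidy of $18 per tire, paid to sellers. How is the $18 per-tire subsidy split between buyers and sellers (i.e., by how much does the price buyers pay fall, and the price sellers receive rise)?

Demand slope: (264 − 222)/(29 − 43) = -3, so Qd = 351 − 3P.
Supply slope: (228 − 234)/(32 − 33) = 6, so Qs = 6P + 36.
Before the subsidy: set 351 − 3P = 6P + 36 → P* = $35, Q* = 246.
With a per-unit subsidy paid to sellers, each receives P + 18 per unit sold, so supply becomes Qs = 6(P + 18) + 36.
Solving gives Q = 282 with buyers paying $23 and sellers receiving $41 (the $18 wedge).
Gain to buyers: $12; to sellers: $6. (They sum to $18.)

Buyers gain $12 per tire; sellers gain $6 per tire.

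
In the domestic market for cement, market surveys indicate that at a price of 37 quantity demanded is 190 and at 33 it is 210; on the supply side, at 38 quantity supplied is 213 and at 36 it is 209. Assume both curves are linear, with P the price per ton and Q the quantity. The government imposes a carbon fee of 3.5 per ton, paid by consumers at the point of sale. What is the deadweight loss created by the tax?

Deadweight loss = 8.75.

Demand slope: (210 − 190)/(33 − 37) = -5, so Qd = 375 − 5P.
Supply slope: (209 − 213)/(36 − 38) = 2, so Qs = 2P + 137.
Without the tax, 375 − 5P = 2P + 137 gives 7P = 238, so P* = 34 and Q* = 205.
With the tax collected from consumers, demand (in seller-price terms) shifts: Qd = 375 − 5(P + 3.5).
New equilibrium: consumers pay 35, producers receive 31.5, Q = 200. (Wedge: Pb − Ps = 3.5.)
Quantity falls by |ΔQ| = |205 − 200| = 5.
DWL = ½ · t · |ΔQ| = ½ · 3.5 · 5 = 8.75.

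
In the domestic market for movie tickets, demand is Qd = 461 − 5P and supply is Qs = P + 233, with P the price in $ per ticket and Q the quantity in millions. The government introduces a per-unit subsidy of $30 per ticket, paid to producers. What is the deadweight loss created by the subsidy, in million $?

Before the subsidy: set 461 − 5P = P + 233 → P* = $38, Q* = 271.
With a per-unit subsidy paid to producers, each receives P + 30 per unit sold, so supply becomes Qs = (P + 30) + 233.
New equilibrium: consumers pay $33, producers receive $63, Q = 296. (Wedge: Pb − Ps = −30.)
Quantity rises by |ΔQ| = |271 − 296| = 25.
DWL = ½ · t · |ΔQ| = ½ · 30 · 25 = $375.

Deadweight loss = $375 million.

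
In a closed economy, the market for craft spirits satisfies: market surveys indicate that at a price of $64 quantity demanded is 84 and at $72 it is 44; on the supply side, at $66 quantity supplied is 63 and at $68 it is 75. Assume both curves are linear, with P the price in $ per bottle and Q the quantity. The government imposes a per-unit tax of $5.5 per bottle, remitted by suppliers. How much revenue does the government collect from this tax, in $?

Tax revenue = $297.

Demand slope: (44 − 84)/(72 − 64) = -5, so Qd = 404 − 5P.
Supply slope: (75 − 63)/(68 − 66) = 6, so Qs = 6P − 333.
Without the tax, 404 − 5P = 6P − 333 gives 11P = 737, so P* = $67 and Q* = 69.
With the tax collected from suppliers, supply shifts: Qs = 6(P − 5.5) − 333.
New equilibrium: buyers pay $70, suppliers receive $64.5, Q = 54. (Wedge: Pb − Ps = 5.5.)
Revenue = t · Q = 5.5 · 54 = $297.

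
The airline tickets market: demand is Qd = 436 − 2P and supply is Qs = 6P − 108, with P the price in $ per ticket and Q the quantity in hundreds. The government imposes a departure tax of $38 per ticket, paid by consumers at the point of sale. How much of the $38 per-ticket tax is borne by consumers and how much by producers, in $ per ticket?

Without the tax, 436 − 2P = 6P − 108 gives 8P = 544, so P* = $68 and Q* = 300.
With the tax collected from consumers, demand (in seller-price terms) shifts: Qd = 436 − 2(P + 38).
New equilibrium: consumers pay $96.5, producers receive $58.5, Q = 243. (Wedge: Pb − Ps = 38.)
Burden on consumers: $28.5; on producers: $9.5. (They sum to $38.)
The less price-elastic side of the market bears the larger share of a per-unit tax.

Consumers bear $28.5 per ticket; producers bear $9.5 per ticket.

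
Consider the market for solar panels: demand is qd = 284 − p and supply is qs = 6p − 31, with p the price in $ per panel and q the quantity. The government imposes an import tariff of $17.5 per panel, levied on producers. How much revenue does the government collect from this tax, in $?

Without the tax, 284 − p = 6p − 31 gives 7p = 315, so p* = $45 and q* = 239.
With the tax collected from producers, supply shifts: qs = 6(p − 17.5) − 31.
New equilibrium: buyers pay $60, producers receive $42.5, q = 224. (Wedge: pb − ps = 17.5.)
Revenue = t · Q = 17.5 · 224 = $3920.

Tax revenue = $3920.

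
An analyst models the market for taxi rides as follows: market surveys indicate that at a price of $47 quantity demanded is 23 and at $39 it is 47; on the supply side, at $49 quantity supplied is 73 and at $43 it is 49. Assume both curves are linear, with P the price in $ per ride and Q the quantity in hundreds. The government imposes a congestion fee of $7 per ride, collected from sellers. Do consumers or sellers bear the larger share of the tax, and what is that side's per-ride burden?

Consumers bear the larger share: $4 per ride.

Demand slope: (47 − 23)/(39 − 47) = -3, so Qd = 164 − 3P.
Supply slope: (49 − 73)/(43 − 49) = 4, so Qs = 4P − 123.
Without the tax, 164 − 3P = 4P − 123 gives 7P = 287, so P* = $41 and Q* = 41.
With the tax collected from sellers, supply shifts: Qs = 4(P − 7) − 123.
New equilibrium: consumers pay $45, sellers receive $38, Q = 29. (Wedge: Pb − Ps = 7.)
Per-ride burden: consumers $4, sellers $3.
Consumers take the larger share because demand is less price-elastic here (demand slope 3 vs supply slope 4).
The less price-elastic side of the market bears the larger share of a per-unit tax.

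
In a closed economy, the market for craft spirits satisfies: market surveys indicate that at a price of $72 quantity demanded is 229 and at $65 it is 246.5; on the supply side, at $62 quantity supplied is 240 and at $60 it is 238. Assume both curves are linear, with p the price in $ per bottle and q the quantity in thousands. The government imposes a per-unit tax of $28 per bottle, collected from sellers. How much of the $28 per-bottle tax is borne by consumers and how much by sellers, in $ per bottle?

Demand slope: (246.5 − 229)/(65 − 72) = -2.5, so qd = 409 − 2.5p.
Supply slope: (238 − 240)/(60 − 62) = 1, so qs = p + 178.
Without the tax, 409 − 2.5p = p + 178 gives 3.5p = 231, so p* = $66 and q* = 244.
With the tax collected from sellers, supply shifts: qs = (p − 28) + 178.
New equilibrium: consumers pay $74, sellers receive $46, q = 224. (Wedge: pb − ps = 28.)
Burden on consumers: $8; on sellers: $20. (They sum to $28.)

Consumers bear $8 per bottle; sellers bear $20 per bottle.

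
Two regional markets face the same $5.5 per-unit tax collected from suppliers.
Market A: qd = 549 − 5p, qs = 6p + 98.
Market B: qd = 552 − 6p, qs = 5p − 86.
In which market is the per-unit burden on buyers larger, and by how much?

Market A, by $0.5.

Market A: pre-tax p* = $41, q* = 344; post-tax q = 329; per-unit burden on buyers = $3.
Market B: pre-tax p* = $58, q* = 204; post-tax q = 189; per-unit burden on buyers = $2.5.
Difference: $3 vs $2.5 → market A is larger by $0.5.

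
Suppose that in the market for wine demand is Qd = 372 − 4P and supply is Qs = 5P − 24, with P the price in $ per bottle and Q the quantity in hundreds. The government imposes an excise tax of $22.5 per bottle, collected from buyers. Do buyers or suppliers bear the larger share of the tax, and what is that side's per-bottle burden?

Without the tax, 372 − 4P = 5P − 24 gives 9P = 396, so P* = $44 and Q* = 196.
With the tax collected from buyers, demand (in seller-price terms) shifts: Qd = 372 − 4(P + 22.5).
Solving gives Q = 146 with buyers paying $56.5 and suppliers receiving $34 (the $22.5 wedge).
Per-bottle burden: buyers $12.5, suppliers $10.
Buyers take the larger share because demand is less price-elastic here (demand slope 4 vs supply slope 5).
The less price-elastic side of the market bears the larger share of a per-unit tax.

Buyers bear the larger share: $12.5 per bottle.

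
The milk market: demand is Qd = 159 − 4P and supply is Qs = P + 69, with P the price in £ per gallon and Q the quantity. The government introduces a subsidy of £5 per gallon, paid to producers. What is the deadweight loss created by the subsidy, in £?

Before the subsidy: set 159 − 4P = P + 69 → P* = £18, Q* = 87.
With a per-unit subsidy paid to producers, each receives P + 5 per unit sold, so supply becomes Qs = (P + 5) + 69.
New equilibrium: buyers pay £17, producers receive £22, Q = 91. (Wedge: Pb − Ps = −5.)
Quantity rises by |ΔQ| = |87 − 91| = 4.
DWL = ½ · t · |ΔQ| = ½ · 5 · 4 = £10.

Deadweight loss = £10.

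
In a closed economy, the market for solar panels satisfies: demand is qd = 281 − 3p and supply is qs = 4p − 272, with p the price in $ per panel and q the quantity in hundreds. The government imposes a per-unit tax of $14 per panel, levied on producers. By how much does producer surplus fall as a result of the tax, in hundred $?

Producer surplus falls by $192 hundred.

Before the tax: set 281 − 3p = 4p − 272 → p* = $79, q* = 44.
With the tax collected from producers, supply shifts: qs = 4(p − 14) − 272.
New equilibrium: buyers pay $87, producers receive $73, q = 20. (Wedge: pb − ps = 14.)
ΔPS is the trapezoid between Q = 20 and Q = 44 of height $6: ½ · (44 + 20) · 6 = $192.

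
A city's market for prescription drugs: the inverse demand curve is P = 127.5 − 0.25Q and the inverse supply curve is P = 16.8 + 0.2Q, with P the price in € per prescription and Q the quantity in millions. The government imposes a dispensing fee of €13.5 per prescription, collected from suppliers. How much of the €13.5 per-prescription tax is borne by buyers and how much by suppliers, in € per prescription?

Buyers bear €7.5 per prescription; suppliers bear €6 per prescription.

Inverting to Q(P) form: Qd = 510 − 4P; Qs = 5P − 84.
Without the tax, 510 − 4P = 5P − 84 gives 9P = 594, so P* = €66 and Q* = 246.
With the tax collected from suppliers, supply shifts: Qs = 5(P − 13.5) − 84.
New equilibrium: buyers pay €73.5, suppliers receive €60, Q = 216. (Wedge: Pb − Ps = 13.5.)
Burden on buyers: €7.5; on suppliers: €6. (They sum to €13.5.)
The less price-elastic side of the market bears the larger share of a per-unit tax.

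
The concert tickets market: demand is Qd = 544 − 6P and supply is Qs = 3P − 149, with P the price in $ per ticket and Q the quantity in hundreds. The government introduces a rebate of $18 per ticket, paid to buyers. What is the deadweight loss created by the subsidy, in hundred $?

Deadweight loss = $324 hundred.

Without the subsidy, 544 − 6P = 3P − 149 gives 9P = 693, so P* = $77 and Q* = 82.
With a per-unit subsidy paid to buyers, each effectively pays P − 18, so demand becomes Qd = 544 − 6(P − 18).
Solving gives Q = 118 with buyers paying $71 and sellers receiving $89 (the $18 wedge).
Quantity rises by |ΔQ| = |82 − 118| = 36.
DWL = ½ · t · |ΔQ| = ½ · 18 · 36 = $324.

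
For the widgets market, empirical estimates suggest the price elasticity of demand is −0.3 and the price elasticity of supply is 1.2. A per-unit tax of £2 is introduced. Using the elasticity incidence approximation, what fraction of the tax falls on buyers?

Buyers' share ≈ 0.8.

Incidence ratio: buyers' share ≈ εs / (εs + |εd|) = 1.2 / (1.2 + 0.3) = 0.8.
Supply is the more elastic side, so buyers bear the larger share.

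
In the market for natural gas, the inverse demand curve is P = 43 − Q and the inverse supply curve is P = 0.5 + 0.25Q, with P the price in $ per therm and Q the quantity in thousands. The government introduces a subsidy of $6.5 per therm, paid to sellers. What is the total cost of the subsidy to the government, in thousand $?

Inverting to Q(P) form: Qd = 43 − P; Qs = 4P − 2.
Before the subsidy: set 43 − P = 4P − 2 → P* = $9, Q* = 34.
With a per-unit subsidy paid to sellers, each receives P + 6.5 per unit sold, so supply becomes Qs = 4(P + 6.5) − 2.
New equilibrium: buyers pay $3.8, sellers receive $10.3, Q = 39.2. (Wedge: Pb − Ps = −6.5.)
Outlay = t · Q = 6.5 · 39.2 = $254.8.

Government outlay = $254.8 thousand.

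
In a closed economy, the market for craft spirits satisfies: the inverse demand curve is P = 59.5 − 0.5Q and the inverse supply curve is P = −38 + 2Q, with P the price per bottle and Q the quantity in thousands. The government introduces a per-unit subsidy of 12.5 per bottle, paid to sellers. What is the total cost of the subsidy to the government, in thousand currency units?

Inverting to Q(P) form: Qd = 119 − 2P; Qs = 0.5P + 19.
Without the subsidy, 119 − 2P = 0.5P + 19 gives 2.5P = 100, so P* = 40 and Q* = 39.
With a per-unit subsidy paid to sellers, each receives P + 12.5 per unit sold, so supply becomes Qs = 0.5(P + 12.5) + 19.
Solving gives Q = 44 with consumers paying 37.5 and sellers receiving 50 (the 12.5 wedge).
Outlay = t · Q = 12.5 · 44 = 550.

Government outlay = 550 thousand.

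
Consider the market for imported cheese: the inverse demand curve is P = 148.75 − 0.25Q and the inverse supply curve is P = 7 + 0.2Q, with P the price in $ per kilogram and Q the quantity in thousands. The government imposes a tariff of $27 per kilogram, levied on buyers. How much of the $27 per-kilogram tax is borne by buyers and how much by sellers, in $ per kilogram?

Buyers bear $15 per kilogram; sellers bear $12 per kilogram.

Inverting to Q(P) form: Qd = 595 − 4P; Qs = 5P − 35.
Without the tax, 595 − 4P = 5P − 35 gives 9P = 630, so P* = $70 and Q* = 315.
With the tax collected from buyers, demand (in seller-price terms) shifts: Qd = 595 − 4(P + 27).
New equilibrium: buyers pay $85, sellers receive $58, Q = 255. (Wedge: Pb − Ps = 27.)
Burden on buyers: $15; on sellers: $12. (They sum to $27.)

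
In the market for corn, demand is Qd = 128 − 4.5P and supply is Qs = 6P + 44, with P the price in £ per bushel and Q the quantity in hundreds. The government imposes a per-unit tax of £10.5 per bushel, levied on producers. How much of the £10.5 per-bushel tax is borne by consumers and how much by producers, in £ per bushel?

Without the tax, 128 − 4.5P = 6P + 44 gives 10.5P = 84, so P* = £8 and Q* = 92.
With the tax collected from producers, supply shifts: Qs = 6(P − 10.5) + 44.
Solving gives Q = 65 with consumers paying £14 and producers receiving £3.5 (the £10.5 wedge).
Burden on consumers: £6; on producers: £4.5. (They sum to £10.5.)
The less price-elastic side of the market bears the larger share of a per-unit tax.

Consumers bear £6 per bushel; producers bear £4.5 per bushel.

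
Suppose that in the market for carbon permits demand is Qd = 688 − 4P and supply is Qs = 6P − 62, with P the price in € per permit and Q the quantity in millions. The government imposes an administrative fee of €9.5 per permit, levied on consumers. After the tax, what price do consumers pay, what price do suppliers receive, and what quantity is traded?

Consumers pay €80.7; suppliers receive €71.2; quantity = 365.2.

Before the tax: set 688 − 4P = 6P − 62 → P* = €75, Q* = 388.
With the tax collected from consumers, demand (in seller-price terms) shifts: Qd = 688 − 4(P + 9.5).
New equilibrium: consumers pay €80.7, suppliers receive €71.2, Q = 365.2. (Wedge: Pb − Ps = 9.5.)
The less price-elastic side of the market bears the larger share of a per-unit tax.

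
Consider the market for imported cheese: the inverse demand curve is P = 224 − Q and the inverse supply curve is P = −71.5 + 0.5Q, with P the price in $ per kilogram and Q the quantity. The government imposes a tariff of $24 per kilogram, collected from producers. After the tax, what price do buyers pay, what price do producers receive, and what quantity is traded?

Inverting to Q(P) form: Qd = 224 − P; Qs = 2P + 143.
Without the tax, 224 − P = 2P + 143 gives 3P = 81, so P* = $27 and Q* = 197.
With the tax collected from producers, supply shifts: Qs = 2(P − 24) + 143.
New equilibrium: buyers pay $43, producers receive $19, Q = 181. (Wedge: Pb − Ps = 24.)

Buyers pay $43; producers receive $19; quantity = 181.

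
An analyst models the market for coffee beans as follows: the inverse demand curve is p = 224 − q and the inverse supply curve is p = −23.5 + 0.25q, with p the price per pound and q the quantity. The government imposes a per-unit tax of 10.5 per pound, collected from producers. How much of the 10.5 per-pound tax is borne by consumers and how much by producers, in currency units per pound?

Inverting to q(p) form: qd = 224 − p; qs = 4p + 94.
Before the tax: set 224 − p = 4p + 94 → p* = 26, q* = 198.
With the tax collected from producers, supply shifts: qs = 4(p − 10.5) + 94.
Solving gives q = 189.6 with consumers paying 34.4 and producers receiving 23.9 (the 10.5 wedge).
Burden on consumers: 8.4; on producers: 2.1. (They sum to 10.5.)
The less price-elastic side of the market bears the larger share of a per-unit tax.

Consumers bear 8.4 per pound; producers bear 2.1 per pound.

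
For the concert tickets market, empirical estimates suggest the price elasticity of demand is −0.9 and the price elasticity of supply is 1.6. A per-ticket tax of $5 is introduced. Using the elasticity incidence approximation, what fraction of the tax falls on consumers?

Incidence ratio: consumers' share ≈ εs / (εs + |εd|) = 1.6 / (1.6 + 0.9) = 0.64.
Supply is the more elastic side, so consumers bear the larger share.

Consumers' share ≈ 0.64.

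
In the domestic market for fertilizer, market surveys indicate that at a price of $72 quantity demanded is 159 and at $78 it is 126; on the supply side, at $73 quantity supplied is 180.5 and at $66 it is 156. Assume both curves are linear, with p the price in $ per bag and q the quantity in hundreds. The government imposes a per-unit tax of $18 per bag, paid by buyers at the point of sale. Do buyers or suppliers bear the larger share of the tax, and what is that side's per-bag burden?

Suppliers bear the larger share: $11 per bag.

Demand slope: (126 − 159)/(78 − 72) = -5.5, so qd = 555 − 5.5p.
Supply slope: (156 − 180.5)/(66 − 73) = 3.5, so qs = 3.5p − 75.
Before the tax: set 555 − 5.5p = 3.5p − 75 → p* = $70, q* = 170.
With the tax collected from buyers, demand (in seller-price terms) shifts: qd = 555 − 5.5(p + 18).
Solving gives q = 131.5 with buyers paying $77 and suppliers receiving $59 (the $18 wedge).
Per-bag burden: buyers $7, suppliers $11.
Suppliers take the larger share because supply is less price-elastic here (demand slope 5.5 vs supply slope 3.5).
The less price-elastic side of the market bears the larger share of a per-unit tax.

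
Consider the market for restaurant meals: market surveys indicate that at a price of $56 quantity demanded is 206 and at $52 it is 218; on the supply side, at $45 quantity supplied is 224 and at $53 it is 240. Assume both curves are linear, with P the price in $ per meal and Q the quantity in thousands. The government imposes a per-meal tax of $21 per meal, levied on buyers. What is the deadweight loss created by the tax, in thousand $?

Demand slope: (218 − 206)/(52 − 56) = -3, so Qd = 374 − 3P.
Supply slope: (240 − 224)/(53 − 45) = 2, so Qs = 2P + 134.
Before the tax: set 374 − 3P = 2P + 134 → P* = $48, Q* = 230.
With the tax collected from buyers, demand (in seller-price terms) shifts: Qd = 374 − 3(P + 21).
New equilibrium: buyers pay $56.4, suppliers receive $35.4, Q = 204.8. (Wedge: Pb − Ps = 21.)
Quantity falls by |ΔQ| = |230 − 204.8| = 25.2.
DWL = ½ · t · |ΔQ| = ½ · 21 · 25.2 = $264.6.

Deadweight loss = $264.6 thousand.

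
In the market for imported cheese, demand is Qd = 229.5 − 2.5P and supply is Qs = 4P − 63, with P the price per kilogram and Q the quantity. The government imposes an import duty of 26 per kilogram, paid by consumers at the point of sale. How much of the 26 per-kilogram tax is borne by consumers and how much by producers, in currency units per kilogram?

Before the tax: set 229.5 − 2.5P = 4P − 63 → P* = 45, Q* = 117.
With the tax collected from consumers, demand (in seller-price terms) shifts: Qd = 229.5 − 2.5(P + 26).
New equilibrium: consumers pay 61, producers receive 35, Q = 77. (Wedge: Pb − Ps = 26.)
Burden on consumers: 16; on producers: 10. (They sum to 26.)

Consumers bear 16 per kilogram; producers bear 10 per kilogram.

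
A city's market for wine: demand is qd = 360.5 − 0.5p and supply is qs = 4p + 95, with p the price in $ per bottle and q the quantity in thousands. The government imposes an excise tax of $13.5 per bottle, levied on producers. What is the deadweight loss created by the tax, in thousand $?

Without the tax, 360.5 − 0.5p = 4p + 95 gives 4.5p = 265.5, so p* = $59 and q* = 331.
With the tax collected from producers, supply shifts: qs = 4(p − 13.5) + 95.
Solving gives q = 325 with consumers paying $71 and producers receiving $57.5 (the $13.5 wedge).
Quantity falls by |ΔQ| = |331 − 325| = 6.
DWL = ½ · t · |ΔQ| = ½ · 13.5 · 6 = $40.5.

Deadweight loss = $40.5 thousand.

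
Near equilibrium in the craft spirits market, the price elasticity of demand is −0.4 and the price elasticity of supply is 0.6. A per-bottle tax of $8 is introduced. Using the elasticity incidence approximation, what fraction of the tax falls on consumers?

Consumers' share ≈ 0.6.

Incidence ratio: consumers' share ≈ εs / (εs + |εd|) = 0.6 / (0.6 + 0.4) = 0.6.
Supply is the more elastic side, so consumers bear the larger share.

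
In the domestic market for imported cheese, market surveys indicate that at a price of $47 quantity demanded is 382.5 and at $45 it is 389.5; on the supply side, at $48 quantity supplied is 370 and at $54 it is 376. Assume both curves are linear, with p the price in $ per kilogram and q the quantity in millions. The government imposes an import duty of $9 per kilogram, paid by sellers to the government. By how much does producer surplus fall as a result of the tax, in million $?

Demand slope: (389.5 − 382.5)/(45 − 47) = -3.5, so qd = 547 − 3.5p.
Supply slope: (376 − 370)/(54 − 48) = 1, so qs = p + 322.
Before the tax: set 547 − 3.5p = p + 322 → p* = $50, q* = 372.
With the tax collected from sellers, supply shifts: qs = (p − 9) + 322.
New equilibrium: consumers pay $52, sellers receive $43, q = 365. (Wedge: pb − ps = 9.)
ΔPS is the trapezoid between Q = 365 and Q = 372 of height $7: ½ · (372 + 365) · 7 = $2579.5.

Producer surplus falls by $2579.5 million.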